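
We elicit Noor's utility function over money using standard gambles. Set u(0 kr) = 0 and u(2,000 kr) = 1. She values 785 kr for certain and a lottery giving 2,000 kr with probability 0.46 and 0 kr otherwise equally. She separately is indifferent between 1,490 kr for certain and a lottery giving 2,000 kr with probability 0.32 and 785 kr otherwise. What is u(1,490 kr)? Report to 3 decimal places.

The first gamble pins u(785 kr): it must equal 0.46·1 + 0.54·0 = 0.46.
Then u(1,490 kr) = 0.32·u(2,000 kr) + 0.68·u(785 kr) = 0.32·1.00 + 0.68·0.46 = 0.6328.

0.633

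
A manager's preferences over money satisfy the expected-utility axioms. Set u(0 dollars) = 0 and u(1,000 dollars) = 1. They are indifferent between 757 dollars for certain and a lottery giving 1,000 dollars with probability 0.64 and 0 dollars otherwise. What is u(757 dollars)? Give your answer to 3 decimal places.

The indifference gives u(757 dollars) = 0.64·u(1,000 dollars) + 0.36·u(0 dollars) = 0.64·1 + 0.36·0 = 0.64.

0.640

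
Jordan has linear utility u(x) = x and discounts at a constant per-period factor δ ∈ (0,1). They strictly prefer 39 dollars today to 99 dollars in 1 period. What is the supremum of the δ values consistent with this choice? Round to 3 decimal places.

Under u(x) = x this choice says 39 > δ·99.
So δ < 39/99 = 0.39394.

δ < 0.394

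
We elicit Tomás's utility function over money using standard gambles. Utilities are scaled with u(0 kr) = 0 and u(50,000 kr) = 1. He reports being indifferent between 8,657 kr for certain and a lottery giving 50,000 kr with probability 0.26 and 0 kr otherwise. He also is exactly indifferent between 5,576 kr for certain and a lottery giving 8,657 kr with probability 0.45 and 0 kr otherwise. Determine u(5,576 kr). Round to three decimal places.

The first gamble pins u(8,657 kr): it must equal 0.26·1 + 0.74·0 = 0.26.
The second indifference gives u(5,576 kr) = 0.45·u(8,657 kr) + 0.55·u(0 kr) = 0.45·0.26 + 0.55·0.00 = 0.1170.

0.117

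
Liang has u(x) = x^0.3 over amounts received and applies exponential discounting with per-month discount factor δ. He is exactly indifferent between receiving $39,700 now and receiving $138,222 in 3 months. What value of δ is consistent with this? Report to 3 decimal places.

The payoff in 3 months is discounted by δ^3, so u(39700) = δ^3·u(138222) and δ^3 = u(39700)/u(138222).
With u(x) = x^0.3: δ^3 = 39700^0.3/138222^0.3 = (39700/138222)^0.3 = 0.68780.
Taking the cube root: δ = 0.68780^(1/3) ≈ 0.883.

δ ≈ 0.883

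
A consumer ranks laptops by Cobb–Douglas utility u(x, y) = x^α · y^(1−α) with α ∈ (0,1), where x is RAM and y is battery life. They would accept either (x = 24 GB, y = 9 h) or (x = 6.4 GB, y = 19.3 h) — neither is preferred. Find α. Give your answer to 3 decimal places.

α ≈ 0.366

Indifference: 24^α · 9^(1−α) = 6.4^α · 19.3^(1−α).
Rearrange to (24/6.4)^α = (19.3/9)^(1−α) and take logs: α·1.321756 = (1−α)·0.762881.
Thus α·(2.084637) = 0.762881, so α = 0.762881/2.084637 ≈ 0.366.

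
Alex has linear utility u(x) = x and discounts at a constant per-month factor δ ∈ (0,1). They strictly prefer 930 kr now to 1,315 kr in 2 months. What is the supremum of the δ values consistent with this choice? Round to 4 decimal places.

The preference means 930 > δ^2·1315.
Hence δ^2 < 930/1315 = 0.70722, and x ↦ x^(1/2) is increasing on (0,∞).
δ < (930/1315)^(1/2) ≈ 0.8410.

δ < 0.8410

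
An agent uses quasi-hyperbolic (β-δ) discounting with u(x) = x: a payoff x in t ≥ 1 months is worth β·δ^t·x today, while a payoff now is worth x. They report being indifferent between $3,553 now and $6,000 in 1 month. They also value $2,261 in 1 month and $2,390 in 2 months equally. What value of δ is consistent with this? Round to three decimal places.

δ ≈ 0.946

Both payoffs in the second observation are in the future, so β drops out: δ^1·2261 = δ^2·2390 ⇒ δ = 2261/2390 = 0.94603.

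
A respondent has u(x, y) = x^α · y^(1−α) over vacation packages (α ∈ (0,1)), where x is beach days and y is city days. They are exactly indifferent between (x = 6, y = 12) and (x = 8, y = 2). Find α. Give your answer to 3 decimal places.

Indifference: 6^α · 12^(1−α) = 8^α · 2^(1−α).
(6/8)^α = (2/12)^(1−α); take logs: α·ln(6/8) = (1−α)·ln(2/12), i.e. α·-0.287682 = (1−α)·-1.791759.
With A = -0.287682 and B = -1.791759: α·A = (1−α)·B, so α = B/(A+B) = -1.791759/-2.079441 ≈ 0.862.

α ≈ 0.862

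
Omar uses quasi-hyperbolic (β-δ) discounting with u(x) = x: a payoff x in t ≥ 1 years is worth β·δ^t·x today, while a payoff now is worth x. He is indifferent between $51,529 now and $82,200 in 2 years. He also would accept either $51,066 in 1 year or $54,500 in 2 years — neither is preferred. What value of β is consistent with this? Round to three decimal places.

β ≈ 0.714

The second indifference involves only future payoffs, so β cancels: β·δ^1·51066 = β·δ^2·54500, giving δ = 51066/54500 = 0.93699.
Now use the now-vs-future pair: 51529 = β·δ^2·82200 gives β = 51529/(0.87795·82200) ≈ 0.714.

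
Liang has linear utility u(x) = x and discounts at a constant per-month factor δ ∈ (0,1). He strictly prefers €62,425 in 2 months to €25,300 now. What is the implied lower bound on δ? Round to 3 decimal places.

δ > 0.637

Under u(x) = x this choice says 25300 < δ^2·62425.
Hence δ^2 > 25300/62425 = 0.40529, and x ↦ x^(1/2) is increasing on (0,∞).
δ > 0.40529^(1/2) = 0.637.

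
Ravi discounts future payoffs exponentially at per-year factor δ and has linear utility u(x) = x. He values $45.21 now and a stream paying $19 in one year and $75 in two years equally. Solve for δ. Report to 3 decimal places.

Equating present values: 45.21 = 19δ + 75δ².
Rearranged: 75δ² + 19δ − 45.21 = 0.
By the quadratic formula (taking the positive root), δ = (−19 + √13924.00) / 150 ≈ 0.660.

δ ≈ 0.660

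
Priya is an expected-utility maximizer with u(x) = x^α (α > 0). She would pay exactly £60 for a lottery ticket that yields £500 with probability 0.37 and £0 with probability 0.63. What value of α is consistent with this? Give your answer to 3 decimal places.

The lottery's expected utility is 0.37·u(500) + 0.63·u(0) = 0.37·500^α (since u(0) = 0 for α > 0).
Setting u(60) equal to that: 60^α = 0.37·500^α ⇒ (60/500)^α = 0.37.
Taking logs: α·ln(60/500) = ln(0.37), so α = -0.994252 / -2.120264 ≈ 0.469.

α ≈ 0.469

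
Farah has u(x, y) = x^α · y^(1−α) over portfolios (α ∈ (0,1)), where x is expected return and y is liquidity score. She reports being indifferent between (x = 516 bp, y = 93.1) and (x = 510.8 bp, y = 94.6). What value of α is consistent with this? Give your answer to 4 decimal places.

α ≈ 0.6121

The Cobb–Douglas utilities coincide, so 516^α·93.1^(1−α) = 510.8^α·94.6^(1−α).
(516/510.8)^α = (94.6/93.1)^(1−α); take logs: α·ln(516/510.8) = (1−α)·ln(94.6/93.1), i.e. α·0.0101286 = (1−α)·0.0159833.
With A = 0.0101286 and B = 0.0159833: α·A = (1−α)·B, so α = B/(A+B) = 0.0159833/0.0261119 ≈ 0.6121.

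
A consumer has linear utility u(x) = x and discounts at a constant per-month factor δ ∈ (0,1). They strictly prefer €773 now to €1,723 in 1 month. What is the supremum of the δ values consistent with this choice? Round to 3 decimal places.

Under u(x) = x this choice says 773 > δ·1723.
Dividing through by 1723 gives δ < 0.44864.

δ < 0.449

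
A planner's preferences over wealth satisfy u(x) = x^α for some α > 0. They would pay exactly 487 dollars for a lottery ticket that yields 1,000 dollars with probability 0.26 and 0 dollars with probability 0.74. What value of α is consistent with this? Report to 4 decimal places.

α ≈ 1.8723

The lottery's expected utility is 0.26·u(1000) + 0.74·u(0) = 0.26·1000^α (since u(0) = 0 for α > 0).
Setting u(487) equal to that: 487^α = 0.26·1000^α ⇒ (487/1000)^α = 0.26.
α = ln(0.26) / ln(487/1000) = -1.3470736/-0.7194912 ≈ 1.8723.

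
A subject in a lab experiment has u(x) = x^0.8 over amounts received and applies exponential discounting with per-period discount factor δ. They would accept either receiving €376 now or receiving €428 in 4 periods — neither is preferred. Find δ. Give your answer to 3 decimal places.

δ ≈ 0.974

Indifference means u(376) = δ^4 · u(428), so δ^4 = u(376)/u(428).
With u(x) = x^0.8: δ^4 = 376^0.8/428^0.8 = (376/428)^0.8 = 0.90156.
So δ = 0.90156^(1/4) ≈ 0.974.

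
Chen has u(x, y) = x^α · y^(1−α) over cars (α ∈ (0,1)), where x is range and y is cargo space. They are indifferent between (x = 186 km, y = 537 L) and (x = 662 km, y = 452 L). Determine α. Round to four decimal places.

α ≈ 0.1195

Set the two utilities equal: 186^α·537^(1−α) = 662^α·452^(1−α).
Taking logs: α·ln 186 + (1−α)·ln 537 = α·ln 662 + (1−α)·ln 452, i.e. α·-1.2695189 = (1−α)·-0.1723159.
So α/(1−α) = (-0.1723159)/(-1.2695189) = 0.1357332, and α = 0.1357332/1.1357332 ≈ 0.1195.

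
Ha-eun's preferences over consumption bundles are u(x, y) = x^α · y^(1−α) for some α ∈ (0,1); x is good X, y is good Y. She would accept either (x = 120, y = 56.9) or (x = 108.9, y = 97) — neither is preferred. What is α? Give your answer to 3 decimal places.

Set the two utilities equal: 120^α·56.9^(1−α) = 108.9^α·97^(1−α).
(120/108.9)^α = (97/56.9)^(1−α); take logs: α·ln(120/108.9) = (1−α)·ln(97/56.9), i.e. α·0.097062 = (1−α)·0.533416.
Thus α·(0.630478) = 0.533416, so α = 0.533416/0.630478 ≈ 0.846.

α ≈ 0.846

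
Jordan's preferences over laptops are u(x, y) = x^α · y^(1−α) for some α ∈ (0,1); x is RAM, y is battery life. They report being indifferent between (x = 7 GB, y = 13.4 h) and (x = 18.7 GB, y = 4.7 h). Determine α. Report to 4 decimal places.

The Cobb–Douglas utilities coincide, so 7^α·13.4^(1−α) = 18.7^α·4.7^(1−α).
Rearrange to (7/18.7)^α = (4.7/13.4)^(1−α) and take logs: α·-0.9826134 = (1−α)·-1.0476922.
With A = -0.9826134 and B = -1.0476922: α·A = (1−α)·B, so α = B/(A+B) = -1.0476922/-2.0303056 ≈ 0.5160.

α ≈ 0.5160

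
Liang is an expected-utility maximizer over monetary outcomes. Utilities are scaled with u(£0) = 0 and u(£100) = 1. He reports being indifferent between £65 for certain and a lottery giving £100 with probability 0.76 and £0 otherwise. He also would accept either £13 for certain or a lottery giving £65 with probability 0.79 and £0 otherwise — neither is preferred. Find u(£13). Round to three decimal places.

First, u(£65) = 0.76·u(£100) + 0.24·u(£0) = 0.76.
The second indifference gives u(£13) = 0.79·u(£65) + 0.21·u(£0) = 0.79·0.76 + 0.21·0.00 = 0.6004.

0.600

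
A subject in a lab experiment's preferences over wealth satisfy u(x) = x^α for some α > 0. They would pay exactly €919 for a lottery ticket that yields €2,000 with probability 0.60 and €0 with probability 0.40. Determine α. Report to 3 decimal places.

EU(lottery) = 0.60·2000^α + 0.40·0 = 0.60·2000^α.
Equating: 919^α = 0.60·2000^α, i.e. 0.4595^α = 0.60.
α = ln(0.60) / ln(919/2000) = -0.510826/-0.777616 ≈ 0.657.

α ≈ 0.657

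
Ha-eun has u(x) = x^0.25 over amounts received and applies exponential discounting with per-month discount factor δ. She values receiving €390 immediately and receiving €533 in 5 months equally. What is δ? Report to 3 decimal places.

Indifference means u(390) = δ^5 · u(533), so δ^5 = u(390)/u(533).
Since u(x) = x^0.25, δ^5 = (390/533)^0.25 = 0.73171^0.25 = 0.92488.
Taking the 5th root: δ = 0.92488^(1/5) ≈ 0.985.

δ ≈ 0.985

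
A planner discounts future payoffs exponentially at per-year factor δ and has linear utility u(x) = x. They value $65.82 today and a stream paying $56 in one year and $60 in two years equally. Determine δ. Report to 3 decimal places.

δ ≈ 0.680

Equating present values: 65.82 = 56δ + 60δ².
So 60δ² + 56δ − 65.82 = 0.
The positive root is δ = [−56 + √(56² + 4·60·65.82)] / (2·60) = (−56 + 137.597)/120 ≈ 0.680.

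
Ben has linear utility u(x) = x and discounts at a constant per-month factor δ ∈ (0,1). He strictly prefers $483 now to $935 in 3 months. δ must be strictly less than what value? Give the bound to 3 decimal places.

δ < 0.802

Under u(x) = x this choice says 483 > δ^3·935.
Hence δ^3 < 483/935 = 0.51658, and x ↦ x^(1/3) is increasing on (0,∞).
δ < 0.51658^(1/3) = 0.802.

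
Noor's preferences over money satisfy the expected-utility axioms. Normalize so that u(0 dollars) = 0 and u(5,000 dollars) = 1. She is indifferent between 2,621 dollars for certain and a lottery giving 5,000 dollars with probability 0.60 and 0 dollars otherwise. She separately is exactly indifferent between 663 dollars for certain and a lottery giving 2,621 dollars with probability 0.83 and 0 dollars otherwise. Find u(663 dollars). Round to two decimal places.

0.50

From the first indifference, u(2,621 dollars) = 0.60·u(5,000 dollars) + 0.40·u(0 dollars) = 0.60·1 + 0.40·0 = 0.60.
Then u(663 dollars) = 0.83·u(2,621 dollars) + 0.17·u(0 dollars) = 0.83·0.60 + 0.17·0.00 = 0.4980.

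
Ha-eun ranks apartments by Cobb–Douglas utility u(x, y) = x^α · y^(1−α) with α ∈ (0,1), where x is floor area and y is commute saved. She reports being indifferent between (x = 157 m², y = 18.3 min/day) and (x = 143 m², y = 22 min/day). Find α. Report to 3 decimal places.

Indifference: 157^α · 18.3^(1−α) = 143^α · 22^(1−α).
Rearrange to (157/143)^α = (22/18.3)^(1−α) and take logs: α·0.093401 = (1−α)·0.184141.
With A = 0.093401 and B = 0.184141: α·A = (1−α)·B, so α = B/(A+B) = 0.184141/0.277542 ≈ 0.663.

α ≈ 0.663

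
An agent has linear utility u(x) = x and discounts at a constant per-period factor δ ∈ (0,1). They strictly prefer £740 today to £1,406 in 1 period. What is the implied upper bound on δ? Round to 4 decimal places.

δ < 0.5263

Comparing present values: 740 > δ·1406.
Dividing through by 1406 gives δ < 0.52632.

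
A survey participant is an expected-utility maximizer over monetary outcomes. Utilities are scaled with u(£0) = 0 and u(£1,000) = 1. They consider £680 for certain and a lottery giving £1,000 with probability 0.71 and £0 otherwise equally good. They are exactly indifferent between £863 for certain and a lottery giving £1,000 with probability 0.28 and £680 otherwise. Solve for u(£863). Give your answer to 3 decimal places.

0.791

First, u(£680) = 0.71·u(£1,000) + 0.29·u(£0) = 0.71.
Then u(£863) = 0.28·u(£1,000) + 0.72·u(£680) = 0.28·1.00 + 0.72·0.71 = 0.7912.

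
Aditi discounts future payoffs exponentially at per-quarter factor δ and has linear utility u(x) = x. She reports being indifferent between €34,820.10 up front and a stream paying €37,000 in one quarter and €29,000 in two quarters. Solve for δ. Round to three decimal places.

δ ≈ 0.630

Equating present values: 34820.10 = 37000δ + 29000δ².
That is, 29000δ² + 37000δ − 34820.10 = 0, a quadratic in δ.
By the quadratic formula (taking the positive root), δ = (−37000 + √5408131600.00) / 58000 ≈ 0.630.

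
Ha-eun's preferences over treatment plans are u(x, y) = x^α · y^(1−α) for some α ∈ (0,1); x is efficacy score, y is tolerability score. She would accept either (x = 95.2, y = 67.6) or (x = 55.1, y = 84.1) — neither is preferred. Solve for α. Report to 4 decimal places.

α ≈ 0.2854

Set the two utilities equal: 95.2^α·67.6^(1−α) = 55.1^α·84.1^(1−α).
Rearrange to (95.2/55.1)^α = (84.1/67.6)^(1−α) and take logs: α·0.5468302 = (1−α)·0.2183986.
With A = 0.5468302 and B = 0.2183986: α·A = (1−α)·B, so α = B/(A+B) = 0.2183986/0.7652288 ≈ 0.2854.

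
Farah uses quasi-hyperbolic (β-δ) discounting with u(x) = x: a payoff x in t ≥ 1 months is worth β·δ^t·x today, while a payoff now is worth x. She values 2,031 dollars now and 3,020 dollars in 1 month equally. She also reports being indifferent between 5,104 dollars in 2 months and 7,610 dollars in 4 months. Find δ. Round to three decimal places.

δ ≈ 0.819

From the later pair, β·δ^2·5104 = β·δ^4·7610; dividing through, δ^2 = 5104/7610 = 0.67070, so δ = 0.81896.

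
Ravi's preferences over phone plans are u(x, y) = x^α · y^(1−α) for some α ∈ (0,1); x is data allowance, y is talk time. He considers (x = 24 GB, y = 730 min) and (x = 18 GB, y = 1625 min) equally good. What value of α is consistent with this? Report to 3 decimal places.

Set the two utilities equal: 24^α·730^(1−α) = 18^α·1625^(1−α).
Rearrange to (24/18)^α = (1625/730)^(1−α) and take logs: α·0.287682 = (1−α)·0.800219.
So α/(1−α) = (0.800219)/(0.287682) = 2.781610, and α = 2.781610/3.781610 ≈ 0.736.

α ≈ 0.736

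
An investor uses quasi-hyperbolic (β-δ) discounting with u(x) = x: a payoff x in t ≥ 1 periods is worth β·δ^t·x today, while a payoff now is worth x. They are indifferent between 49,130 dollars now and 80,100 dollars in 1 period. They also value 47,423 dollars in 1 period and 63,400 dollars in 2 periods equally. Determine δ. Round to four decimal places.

The second indifference involves only future payoffs, so β cancels: β·δ^1·47423 = β·δ^2·63400, giving δ = 47423/63400 = 0.74800.

δ ≈ 0.7480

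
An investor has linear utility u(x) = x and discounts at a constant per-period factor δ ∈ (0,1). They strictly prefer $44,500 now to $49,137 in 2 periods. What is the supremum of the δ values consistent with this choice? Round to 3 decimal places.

Comparing present values: 44500 > δ^2·49137.
Hence δ^2 < 44500/49137 = 0.90563, and x ↦ x^(1/2) is increasing on (0,∞).
δ < (44500/49137)^(1/2) ≈ 0.952.

δ < 0.952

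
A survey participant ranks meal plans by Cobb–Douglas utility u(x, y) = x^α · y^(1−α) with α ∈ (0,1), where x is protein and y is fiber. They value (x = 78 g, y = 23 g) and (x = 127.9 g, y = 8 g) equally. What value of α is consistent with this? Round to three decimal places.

Indifference: 78^α · 23^(1−α) = 127.9^α · 8^(1−α).
Taking logs: α·ln 78 + (1−α)·ln 23 = α·ln 127.9 + (1−α)·ln 8, i.e. α·-0.494540 = (1−α)·-1.056053.
With A = -0.494540 and B = -1.056053: α·A = (1−α)·B, so α = B/(A+B) = -1.056053/-1.550593 ≈ 0.681.

α ≈ 0.681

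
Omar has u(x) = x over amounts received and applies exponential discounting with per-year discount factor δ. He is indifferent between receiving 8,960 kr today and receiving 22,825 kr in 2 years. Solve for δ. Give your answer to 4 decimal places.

δ ≈ 0.6265

Indifference means u(8960) = δ^2 · u(22825), so δ^2 = u(8960)/u(22825).
With u(x) = x: δ^2 = 8960/22825 = 0.39255.
So δ = 0.39255^(1/2) ≈ 0.6265.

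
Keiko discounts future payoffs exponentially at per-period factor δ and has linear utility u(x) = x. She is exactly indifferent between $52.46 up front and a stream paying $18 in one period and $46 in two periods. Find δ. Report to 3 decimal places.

The stream is worth 18δ + 46δ² today, so 18δ + 46δ² = 52.46.
So 46δ² + 18δ − 52.46 = 0.
By the quadratic formula (taking the positive root), δ = (−18 + √9976.64) / 92 ≈ 0.890.

δ ≈ 0.890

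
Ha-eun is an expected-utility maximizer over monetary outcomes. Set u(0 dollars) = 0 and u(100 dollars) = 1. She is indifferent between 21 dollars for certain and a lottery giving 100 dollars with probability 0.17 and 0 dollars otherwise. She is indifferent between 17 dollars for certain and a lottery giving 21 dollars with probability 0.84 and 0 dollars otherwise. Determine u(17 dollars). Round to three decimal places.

0.143

The first gamble pins u(21 dollars): it must equal 0.17·1 + 0.83·0 = 0.17.
The second indifference gives u(17 dollars) = 0.84·u(21 dollars) + 0.16·u(0 dollars) = 0.84·0.17 + 0.16·0.00 = 0.1428.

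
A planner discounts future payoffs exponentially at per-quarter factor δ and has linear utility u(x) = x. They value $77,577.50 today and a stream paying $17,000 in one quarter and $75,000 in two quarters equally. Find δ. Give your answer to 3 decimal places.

δ ≈ 0.910

Present value of the stream is 17000·δ + 75000·δ². Indifference gives 17000δ + 75000δ² = 77577.50.
Rearranged: 75000δ² + 17000δ − 77577.50 = 0.
By the quadratic formula (taking the positive root), δ = (−17000 + √23562250000.00) / 150000 ≈ 0.910.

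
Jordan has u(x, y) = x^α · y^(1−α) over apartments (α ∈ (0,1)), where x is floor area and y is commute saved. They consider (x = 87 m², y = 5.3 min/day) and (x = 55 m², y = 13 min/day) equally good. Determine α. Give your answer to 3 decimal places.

α ≈ 0.662

Set the two utilities equal: 87^α·5.3^(1−α) = 55^α·13^(1−α).
(87/55)^α = (13/5.3)^(1−α); take logs: α·ln(87/55) = (1−α)·ln(13/5.3), i.e. α·0.458575 = (1−α)·0.897243.
Thus α·(1.355818) = 0.897243, so α = 0.897243/1.355818 ≈ 0.662.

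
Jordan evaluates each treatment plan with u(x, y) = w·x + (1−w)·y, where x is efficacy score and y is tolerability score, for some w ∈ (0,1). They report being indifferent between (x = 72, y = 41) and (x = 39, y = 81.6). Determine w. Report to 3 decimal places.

Equating utilities: w·72 + (1−w)·41 = w·39 + (1−w)·81.6.
w·(72−39) = (1−w)·(81.6−41), i.e. w·33 = (1−w)·40.6.
Hence w = 40.6/(33+40.6) = 40.6/73.6 = 0.552.

w = 0.552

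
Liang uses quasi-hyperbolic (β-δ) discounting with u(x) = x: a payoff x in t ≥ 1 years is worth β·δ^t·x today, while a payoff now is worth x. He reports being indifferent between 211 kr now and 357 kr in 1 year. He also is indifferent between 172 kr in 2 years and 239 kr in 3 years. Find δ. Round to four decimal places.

δ ≈ 0.7197

From the later pair, β·δ^2·172 = β·δ^3·239; dividing through, δ = 172/239 = 0.71967.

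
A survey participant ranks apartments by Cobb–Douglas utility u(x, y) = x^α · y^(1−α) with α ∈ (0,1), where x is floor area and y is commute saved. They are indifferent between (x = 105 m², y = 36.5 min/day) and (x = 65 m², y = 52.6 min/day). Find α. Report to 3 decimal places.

The Cobb–Douglas utilities coincide, so 105^α·36.5^(1−α) = 65^α·52.6^(1−α).
Taking logs: α·ln 105 + (1−α)·ln 36.5 = α·ln 65 + (1−α)·ln 52.6, i.e. α·0.479573 = (1−α)·0.365404.
So α/(1−α) = (0.365404)/(0.479573) = 0.761936, and α = 0.761936/1.761936 ≈ 0.432.

α ≈ 0.432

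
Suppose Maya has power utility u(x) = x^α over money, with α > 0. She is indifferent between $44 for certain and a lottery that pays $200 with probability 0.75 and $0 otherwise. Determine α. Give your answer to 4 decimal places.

The lottery's expected utility is 0.75·u(200) + 0.25·u(0) = 0.75·200^α (since u(0) = 0 for α > 0).
Setting u(44) equal to that: 44^α = 0.75·200^α ⇒ (44/200)^α = 0.75.
α = ln(0.75) / ln(44/200) = -0.2876821/-1.5141277 ≈ 0.1900.

α ≈ 0.1900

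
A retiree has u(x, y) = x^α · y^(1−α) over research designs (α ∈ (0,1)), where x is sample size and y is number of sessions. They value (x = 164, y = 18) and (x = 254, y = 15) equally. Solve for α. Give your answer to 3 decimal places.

Set the two utilities equal: 164^α·18^(1−α) = 254^α·15^(1−α).
Rearrange to (164/254)^α = (15/18)^(1−α) and take logs: α·-0.437468 = (1−α)·-0.182322.
So α/(1−α) = (-0.182322)/(-0.437468) = 0.416766, and α = 0.416766/1.416766 ≈ 0.294.

α ≈ 0.294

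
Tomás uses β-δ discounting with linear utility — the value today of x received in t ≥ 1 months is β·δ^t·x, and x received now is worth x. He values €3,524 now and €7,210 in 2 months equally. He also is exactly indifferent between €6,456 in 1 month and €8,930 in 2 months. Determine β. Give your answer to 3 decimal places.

The second indifference involves only future payoffs, so β cancels: β·δ^1·6456 = β·δ^2·8930, giving δ = 6456/8930 = 0.72296.
Now use the now-vs-future pair: 3524 = β·δ^2·7210 gives β = 3524/(0.52267·7210) ≈ 0.935.

β ≈ 0.935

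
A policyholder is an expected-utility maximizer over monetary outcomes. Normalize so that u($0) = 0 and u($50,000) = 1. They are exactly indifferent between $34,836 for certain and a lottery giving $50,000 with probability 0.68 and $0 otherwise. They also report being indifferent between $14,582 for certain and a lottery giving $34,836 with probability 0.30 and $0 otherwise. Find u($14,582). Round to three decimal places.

0.204

First, u($34,836) = 0.68·u($50,000) + 0.32·u($0) = 0.68.
Then u($14,582) = 0.30·u($34,836) + 0.70·u($0) = 0.30·0.68 + 0.70·0.00 = 0.2040.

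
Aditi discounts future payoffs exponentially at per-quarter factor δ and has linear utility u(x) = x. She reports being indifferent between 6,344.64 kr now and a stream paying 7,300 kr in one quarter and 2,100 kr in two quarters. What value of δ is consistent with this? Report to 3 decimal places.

δ ≈ 0.720

Equating present values: 6344.64 = 7300δ + 2100δ².
So 2100δ² + 7300δ − 6344.64 = 0.
The positive root is δ = [−7300 + √(7300² + 4·2100·6344.64)] / (2·2100) = (−7300 + 10324.000)/4200 ≈ 0.720.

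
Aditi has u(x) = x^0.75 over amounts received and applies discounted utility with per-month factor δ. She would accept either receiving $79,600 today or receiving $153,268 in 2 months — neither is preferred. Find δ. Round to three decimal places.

Indifference means u(79600) = δ^2 · u(153268), so δ^2 = u(79600)/u(153268).
Since u(x) = x^0.75, δ^2 = (79600/153268)^0.75 = 0.51935^0.75 = 0.61178.
So δ = 0.61178^(1/2) ≈ 0.782.

δ ≈ 0.782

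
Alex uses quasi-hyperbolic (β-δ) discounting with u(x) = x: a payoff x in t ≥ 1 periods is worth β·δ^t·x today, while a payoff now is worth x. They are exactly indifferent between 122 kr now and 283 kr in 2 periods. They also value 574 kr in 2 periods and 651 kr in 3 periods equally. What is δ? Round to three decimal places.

δ ≈ 0.882

From the later pair, β·δ^2·574 = β·δ^3·651; dividing through, δ = 574/651 = 0.88172.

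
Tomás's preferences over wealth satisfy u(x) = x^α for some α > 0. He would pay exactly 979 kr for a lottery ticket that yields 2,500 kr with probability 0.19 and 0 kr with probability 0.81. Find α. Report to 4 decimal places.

Since u(0) = 0, the lottery's EU is 0.19·2500^α.
Equating: 979^α = 0.19·2500^α, i.e. 0.3916^α = 0.19.
Taking logs: α·ln(979/2500) = ln(0.19), so α = -1.6607312 / -0.9375144 ≈ 1.7714.

α ≈ 1.7714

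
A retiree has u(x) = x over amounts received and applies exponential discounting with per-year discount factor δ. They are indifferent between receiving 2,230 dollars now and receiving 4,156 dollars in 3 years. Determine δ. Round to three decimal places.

δ ≈ 0.813

The payoff in 3 years is discounted by δ^3, so u(2230) = δ^3·u(4156) and δ^3 = u(2230)/u(4156).
With u(x) = x: δ^3 = 2230/4156 = 0.53657.
So δ = 0.53657^(1/3) ≈ 0.813.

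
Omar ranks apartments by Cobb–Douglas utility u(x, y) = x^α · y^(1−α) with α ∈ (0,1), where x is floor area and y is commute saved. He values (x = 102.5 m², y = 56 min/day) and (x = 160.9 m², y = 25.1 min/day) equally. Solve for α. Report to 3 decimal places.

Set the two utilities equal: 102.5^α·56^(1−α) = 160.9^α·25.1^(1−α).
Rearrange to (102.5/160.9)^α = (25.1/56)^(1−α) and take logs: α·-0.450920 = (1−α)·-0.802484.
Thus α·(-1.253404) = -0.802484, so α = -0.802484/-1.253404 ≈ 0.640.

α ≈ 0.640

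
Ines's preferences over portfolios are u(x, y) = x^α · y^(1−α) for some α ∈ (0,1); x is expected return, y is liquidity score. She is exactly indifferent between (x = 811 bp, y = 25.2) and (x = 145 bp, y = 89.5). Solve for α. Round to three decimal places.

The Cobb–Douglas utilities coincide, so 811^α·25.2^(1−α) = 145^α·89.5^(1−α).
Rearrange to (811/145)^α = (89.5/25.2)^(1−α) and take logs: α·1.721534 = (1−α)·1.267395.
So α/(1−α) = (1.267395)/(1.721534) = 0.736201, and α = 0.736201/1.736201 ≈ 0.424.

α ≈ 0.424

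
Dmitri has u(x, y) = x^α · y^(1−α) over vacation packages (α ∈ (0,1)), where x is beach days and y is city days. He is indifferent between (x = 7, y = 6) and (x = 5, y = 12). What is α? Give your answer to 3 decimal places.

Indifference: 7^α · 6^(1−α) = 5^α · 12^(1−α).
Rearrange to (7/5)^α = (12/6)^(1−α) and take logs: α·0.336472 = (1−α)·0.693147.
With A = 0.336472 and B = 0.693147: α·A = (1−α)·B, so α = B/(A+B) = 0.693147/1.029619 ≈ 0.673.

α ≈ 0.673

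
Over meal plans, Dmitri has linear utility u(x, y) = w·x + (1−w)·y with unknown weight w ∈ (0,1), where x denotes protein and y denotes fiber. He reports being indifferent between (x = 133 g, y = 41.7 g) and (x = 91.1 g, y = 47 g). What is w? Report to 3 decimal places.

u(133,41.7) = u(91.1,47) means w·133 + (1−w)·41.7 = w·91.1 + (1−w)·47.
Rearranging, 41.9·w − 5.3·(1−w) = 0.
Hence w = 5.3/(41.9+5.3) = 5.3/47.2 = 0.112.

w = 0.112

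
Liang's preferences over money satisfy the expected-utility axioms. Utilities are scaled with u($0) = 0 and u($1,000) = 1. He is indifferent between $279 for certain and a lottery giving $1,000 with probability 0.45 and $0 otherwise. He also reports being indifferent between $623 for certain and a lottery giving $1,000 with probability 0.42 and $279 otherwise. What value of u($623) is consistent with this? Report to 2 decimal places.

The first gamble pins u($279): it must equal 0.45·1 + 0.55·0 = 0.45.
Chaining: u($623) = 0.42·1.00 + 0.58·0.45 = 0.6810.

0.68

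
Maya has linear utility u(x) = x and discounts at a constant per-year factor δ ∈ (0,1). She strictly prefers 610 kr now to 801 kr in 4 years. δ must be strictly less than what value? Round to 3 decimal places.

The preference means 610 > δ^4·801.
Hence δ^4 < 610/801 = 0.76155, and x ↦ x^(1/4) is increasing on (0,∞).
δ < (610/801)^(1/4) ≈ 0.934.

δ < 0.934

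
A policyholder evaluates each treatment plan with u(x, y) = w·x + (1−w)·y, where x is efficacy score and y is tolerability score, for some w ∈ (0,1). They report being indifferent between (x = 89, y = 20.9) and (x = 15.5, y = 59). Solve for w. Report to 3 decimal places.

w = 0.341

Equating utilities: w·89 + (1−w)·20.9 = w·15.5 + (1−w)·59.
Collecting terms: w·73.5 = (1−w)·38.1.
Hence w = 38.1/(73.5+38.1) = 38.1/111.6 = 0.341.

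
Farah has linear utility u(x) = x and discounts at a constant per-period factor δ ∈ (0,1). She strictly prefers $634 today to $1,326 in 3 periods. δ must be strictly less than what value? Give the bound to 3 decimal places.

δ < 0.782

The preference means 634 > δ^3·1326.
So δ^3 < 634/1326 = 0.47813; taking the cube root of both positive sides preserves the inequality.
δ < 0.47813^(1/3) = 0.782.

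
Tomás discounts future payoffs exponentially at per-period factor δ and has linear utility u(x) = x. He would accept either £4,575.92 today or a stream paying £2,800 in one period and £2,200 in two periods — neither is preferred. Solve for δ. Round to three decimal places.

The stream is worth 2800δ + 2200δ² today, so 2800δ + 2200δ² = 4575.92.
That is, 2200δ² + 2800δ − 4575.92 = 0, a quadratic in δ.
The positive root is δ = [−2800 + √(2800² + 4·2200·4575.92)] / (2·2200) = (−2800 + 6936.000)/4400 ≈ 0.940.

δ ≈ 0.940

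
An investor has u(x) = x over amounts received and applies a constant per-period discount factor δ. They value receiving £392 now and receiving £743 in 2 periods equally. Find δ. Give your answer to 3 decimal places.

Indifference means u(392) = δ^2 · u(743), so δ^2 = u(392)/u(743).
With u(x) = x: δ^2 = 392/743 = 0.52759.
So δ = 0.52759^(1/2) ≈ 0.726.

δ ≈ 0.726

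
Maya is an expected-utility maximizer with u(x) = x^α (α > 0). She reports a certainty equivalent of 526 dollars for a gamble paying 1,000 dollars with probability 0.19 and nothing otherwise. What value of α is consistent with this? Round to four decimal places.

α ≈ 2.5850

The lottery's expected utility is 0.19·u(1000) + 0.81·u(0) = 0.19·1000^α (since u(0) = 0 for α > 0).
Setting u(526) equal to that: 526^α = 0.19·1000^α ⇒ (526/1000)^α = 0.19.
Take logs: α = ln 0.19 / ln(526/1000) ≈ 2.584980.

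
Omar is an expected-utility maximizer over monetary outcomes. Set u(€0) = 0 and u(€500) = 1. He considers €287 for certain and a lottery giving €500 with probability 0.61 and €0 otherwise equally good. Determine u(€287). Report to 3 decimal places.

0.610

u(€287) equals the lottery's expected utility: 0.61·1 + 0.39·0 = 0.61.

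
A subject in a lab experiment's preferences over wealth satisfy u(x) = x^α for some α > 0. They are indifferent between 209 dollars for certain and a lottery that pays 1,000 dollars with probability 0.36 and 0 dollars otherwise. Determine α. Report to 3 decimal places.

α ≈ 0.653

EU(lottery) = 0.36·1000^α + 0.64·0 = 0.36·1000^α.
Setting u(209) equal to that: 209^α = 0.36·1000^α ⇒ (209/1000)^α = 0.36.
α = ln(0.36) / ln(209/1000) = -1.021651/-1.565421 ≈ 0.653.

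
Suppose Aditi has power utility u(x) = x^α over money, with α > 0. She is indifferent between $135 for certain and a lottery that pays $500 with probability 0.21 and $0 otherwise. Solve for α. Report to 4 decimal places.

Since u(0) = 0, the lottery's EU is 0.21·500^α.
Indifference: 135^α = 0.21·500^α, so (135/500)^α = 0.21.
Taking logs: α·ln(135/500) = ln(0.21), so α = -1.5606477 / -1.3093333 ≈ 1.1919.

α ≈ 1.1919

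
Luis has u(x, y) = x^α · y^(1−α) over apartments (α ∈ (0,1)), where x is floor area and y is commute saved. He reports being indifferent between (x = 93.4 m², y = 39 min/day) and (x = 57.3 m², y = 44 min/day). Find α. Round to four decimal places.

The Cobb–Douglas utilities coincide, so 93.4^α·39^(1−α) = 57.3^α·44^(1−α).
Rearrange to (93.4/57.3)^α = (44/39)^(1−α) and take logs: α·0.4885907 = (1−α)·0.1206280.
Thus α·(0.6092187) = 0.1206280, so α = 0.1206280/0.6092187 ≈ 0.1980.

α ≈ 0.1980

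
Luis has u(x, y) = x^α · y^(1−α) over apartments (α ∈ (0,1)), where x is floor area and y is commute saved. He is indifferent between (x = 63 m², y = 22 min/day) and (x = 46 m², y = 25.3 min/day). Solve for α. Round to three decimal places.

α ≈ 0.308

Indifference: 63^α · 22^(1−α) = 46^α · 25.3^(1−α).
Rearrange to (63/46)^α = (25.3/22)^(1−α) and take logs: α·0.314493 = (1−α)·0.139762.
Thus α·(0.454255) = 0.139762, so α = 0.139762/0.454255 ≈ 0.308.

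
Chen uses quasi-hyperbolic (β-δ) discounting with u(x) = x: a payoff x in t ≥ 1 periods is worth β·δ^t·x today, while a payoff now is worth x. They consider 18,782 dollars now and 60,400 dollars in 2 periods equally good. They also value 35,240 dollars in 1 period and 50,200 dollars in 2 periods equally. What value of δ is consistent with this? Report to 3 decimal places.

δ ≈ 0.702

From the later pair, β·δ^1·35240 = β·δ^2·50200; dividing through, δ = 35240/50200 = 0.70199.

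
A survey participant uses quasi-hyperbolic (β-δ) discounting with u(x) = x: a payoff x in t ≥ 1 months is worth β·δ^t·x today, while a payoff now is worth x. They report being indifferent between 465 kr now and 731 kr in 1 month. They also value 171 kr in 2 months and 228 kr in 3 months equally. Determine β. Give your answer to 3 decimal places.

Both payoffs in the second observation are in the future, so β drops out: δ^2·171 = δ^3·228 ⇒ δ = 171/228 = 0.75000.
Now use the now-vs-future pair: 465 = β·δ·731 gives β = 465/(0.75000·731) ≈ 0.848.

β ≈ 0.848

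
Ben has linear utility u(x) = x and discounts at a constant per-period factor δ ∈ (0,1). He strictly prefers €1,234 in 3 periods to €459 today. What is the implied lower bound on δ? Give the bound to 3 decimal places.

The preference means 459 < δ^3·1234.
So δ^3 > 459/1234 = 0.37196; taking the cube root of both positive sides preserves the inequality.
δ > (459/1234)^(1/3) ≈ 0.719.

δ > 0.719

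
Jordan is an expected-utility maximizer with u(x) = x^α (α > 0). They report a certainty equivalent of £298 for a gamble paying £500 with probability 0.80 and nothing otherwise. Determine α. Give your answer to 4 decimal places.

EU(lottery) = 0.80·500^α + 0.20·0 = 0.80·500^α.
Indifference: 298^α = 0.80·500^α, so (298/500)^α = 0.80.
Take logs: α = ln 0.80 / ln(298/500) ≈ 0.431183.

α ≈ 0.4312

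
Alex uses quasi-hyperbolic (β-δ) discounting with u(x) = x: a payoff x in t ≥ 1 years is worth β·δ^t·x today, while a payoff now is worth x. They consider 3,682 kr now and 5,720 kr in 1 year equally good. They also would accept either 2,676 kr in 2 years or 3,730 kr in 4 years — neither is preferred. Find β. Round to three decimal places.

Both payoffs in the second observation are in the future, so β drops out: δ^2·2676 = δ^4·3730 ⇒ δ^2 = 2676/3730 = 0.71743, so δ = 0.84701.
Now use the now-vs-future pair: 3682 = β·δ·5720 gives β = 3682/(0.84701·5720) ≈ 0.760.

β ≈ 0.760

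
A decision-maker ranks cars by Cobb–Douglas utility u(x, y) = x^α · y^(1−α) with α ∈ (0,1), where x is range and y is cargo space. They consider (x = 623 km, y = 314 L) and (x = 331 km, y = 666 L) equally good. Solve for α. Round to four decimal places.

Set the two utilities equal: 623^α·314^(1−α) = 331^α·666^(1−α).
Rearrange to (623/331)^α = (666/314)^(1−α) and take logs: α·0.6324281 = (1−α)·0.7518967.
With A = 0.6324281 and B = 0.7518967: α·A = (1−α)·B, so α = B/(A+B) = 0.7518967/1.3843248 ≈ 0.5432.

α ≈ 0.5432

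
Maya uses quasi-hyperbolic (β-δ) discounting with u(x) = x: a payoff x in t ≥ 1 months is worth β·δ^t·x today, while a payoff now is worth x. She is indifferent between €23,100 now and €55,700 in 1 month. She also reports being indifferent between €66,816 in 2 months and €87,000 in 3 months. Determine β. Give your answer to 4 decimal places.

β ≈ 0.5400

The second indifference involves only future payoffs, so β cancels: β·δ^2·66816 = β·δ^3·87000, giving δ = 66816/87000 = 0.76800.
Now use the now-vs-future pair: 23100 = β·δ·55700 gives β = 23100/(0.76800·55700) ≈ 0.5400.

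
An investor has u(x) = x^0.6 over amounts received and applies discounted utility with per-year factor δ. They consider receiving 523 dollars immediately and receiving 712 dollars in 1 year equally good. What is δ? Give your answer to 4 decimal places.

Equating discounted utilities: u(523) = δ·u(712) ⇒ δ = u(523)/u(712).
With u(x) = x^0.6: δ = 523^0.6/712^0.6 = (523/712)^0.6 = 0.83102.

δ ≈ 0.8310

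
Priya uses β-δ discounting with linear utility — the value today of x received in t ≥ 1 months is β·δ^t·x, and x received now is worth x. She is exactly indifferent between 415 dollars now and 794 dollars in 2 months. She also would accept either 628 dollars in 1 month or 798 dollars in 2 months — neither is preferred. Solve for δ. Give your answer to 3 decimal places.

The second indifference involves only future payoffs, so β cancels: β·δ^1·628 = β·δ^2·798, giving δ = 628/798 = 0.78697.

δ ≈ 0.787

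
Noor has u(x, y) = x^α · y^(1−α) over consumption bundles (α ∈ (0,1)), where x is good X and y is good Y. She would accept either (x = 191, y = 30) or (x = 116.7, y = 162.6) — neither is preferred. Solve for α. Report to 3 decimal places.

α ≈ 0.774

Set the two utilities equal: 191^α·30^(1−α) = 116.7^α·162.6^(1−α).
(191/116.7)^α = (162.6/30)^(1−α); take logs: α·ln(191/116.7) = (1−α)·ln(162.6/30), i.e. α·0.492667 = (1−α)·1.690096.
Thus α·(2.182763) = 1.690096, so α = 1.690096/2.182763 ≈ 0.774.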